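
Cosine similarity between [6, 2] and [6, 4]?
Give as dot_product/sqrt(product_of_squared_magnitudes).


dot = 44. |a|^2 = 40, |b|^2 = 52. cos = 44/sqrt(2080).

44/sqrt(2080)


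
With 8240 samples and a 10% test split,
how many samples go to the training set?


Test set = 8240 * 10% = 824. Training set = 8240 - 824 = 7416.

7416


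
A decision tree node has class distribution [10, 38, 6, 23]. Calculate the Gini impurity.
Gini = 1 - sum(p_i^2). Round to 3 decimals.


Total = 77. Proportions: 10/77, 38/77, 6/77, 23/77. sum(p_i^2) = 0.3557. Gini = 1 - 0.3557 = 0.6443, which rounds to 0.644.

0.644


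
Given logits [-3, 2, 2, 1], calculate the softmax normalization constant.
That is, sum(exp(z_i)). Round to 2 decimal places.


Denom = e^-3=0.0498 + e^2=7.3891 + e^2=7.3891 + e^1=2.7183. Sum = 17.5463, which rounds to 17.55.

17.55


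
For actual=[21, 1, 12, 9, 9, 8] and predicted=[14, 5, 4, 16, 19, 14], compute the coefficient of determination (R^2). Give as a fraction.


Mean(y) = 10. SS_res = 314. SS_tot = 212. R^2 = 1 - 314/(212) = -51/106.

-51/106


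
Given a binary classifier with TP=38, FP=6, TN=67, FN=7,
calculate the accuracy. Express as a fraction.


Accuracy = (TP + TN) / (TP + TN + FP + FN) = (38 + 67) / 118 = 105/118.

105/118


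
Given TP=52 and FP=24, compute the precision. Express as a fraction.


Precision = TP / (TP + FP) = 52 / 76 = 13/19.

13/19


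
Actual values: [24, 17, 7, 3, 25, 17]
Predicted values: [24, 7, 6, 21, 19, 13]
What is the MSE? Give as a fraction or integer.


MSE = (1/6) * ((24-24)^2=0 + (17-7)^2=100 + (7-6)^2=1 + (3-21)^2=324 + (25-19)^2=36 + (17-13)^2=16). Sum = 477. MSE = 159/2.

159/2


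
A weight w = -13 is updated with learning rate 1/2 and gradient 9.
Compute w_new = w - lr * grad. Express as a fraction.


w_new = -13 - 1/2 * 9 = -13 - 9/2 = -35/2.

-35/2


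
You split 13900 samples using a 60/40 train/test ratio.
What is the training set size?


Test set = 13900 * 40% = 5560. Training set = 13900 - 5560 = 8340.

8340


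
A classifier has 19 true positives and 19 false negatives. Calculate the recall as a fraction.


Recall = TP / (TP + FN) = 19 / 38 = 1/2.

1/2


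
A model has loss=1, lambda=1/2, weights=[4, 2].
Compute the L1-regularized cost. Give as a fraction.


L1 norm = sum(|w|) = 6. J = 1 + 1/2 * 6 = 4.

4


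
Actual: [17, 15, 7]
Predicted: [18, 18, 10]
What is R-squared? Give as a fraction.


Mean(y) = 13. SS_res = 19. SS_tot = 56. R^2 = 1 - 19/(56) = 37/56.

37/56


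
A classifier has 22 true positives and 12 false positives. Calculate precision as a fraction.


Precision = TP / (TP + FP) = 22 / 34 = 11/17.

11/17


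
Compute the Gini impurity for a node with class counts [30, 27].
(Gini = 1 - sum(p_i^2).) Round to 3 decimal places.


Total = 57. Proportions: 30/57, 27/57. sum(p_i^2) = 0.5014. Gini = 1 - 0.5014 = 0.4986, which rounds to 0.499.

0.499


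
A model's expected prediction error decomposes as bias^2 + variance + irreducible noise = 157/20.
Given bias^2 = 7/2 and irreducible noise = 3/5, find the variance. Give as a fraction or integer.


Total error = bias^2 + variance + irreducible noise. So variance = 157/20 - 7/2 - 3/5 = 15/4.

15/4


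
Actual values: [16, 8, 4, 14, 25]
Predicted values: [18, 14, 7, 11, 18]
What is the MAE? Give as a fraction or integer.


MAE = (1/5) * (|16-18|=2 + |8-14|=6 + |4-7|=3 + |14-11|=3 + |25-18|=7). Sum = 21. MAE = 21/5.

21/5


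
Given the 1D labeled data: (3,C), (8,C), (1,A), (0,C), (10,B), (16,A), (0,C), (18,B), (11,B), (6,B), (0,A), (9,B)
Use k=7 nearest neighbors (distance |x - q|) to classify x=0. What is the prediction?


Distances: |3-0|=3, |8-0|=8, |1-0|=1, |0-0|=0, |10-0|=10, |16-0|=16, |0-0|=0, |18-0|=18, |11-0|=11, |6-0|=6, |0-0|=0, |9-0|=9. 7 nearest: (0,A), (0,C), (0,C), (1,A), (3,C), (6,B), (8,C). Counts: {'A': 2, 'C': 4, 'B': 1}. Majority class: C.

C


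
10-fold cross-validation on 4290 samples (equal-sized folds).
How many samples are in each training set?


Each validation fold has 4290/10 = 429 samples. Training set = 4290 - 429 = 3861.

3861


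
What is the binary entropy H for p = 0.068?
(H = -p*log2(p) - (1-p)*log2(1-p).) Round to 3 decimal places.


H = -0.068*log2(0.068) - 0.932*log2(0.932) = 0.358.

0.358


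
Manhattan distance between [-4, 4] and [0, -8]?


d = sum of absolute differences: |-4-0|=4 + |4--8|=12 = 16.

16


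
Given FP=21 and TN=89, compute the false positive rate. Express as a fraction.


FPR = FP / (FP + TN) = 21 / 110 = 21/110.

21/110


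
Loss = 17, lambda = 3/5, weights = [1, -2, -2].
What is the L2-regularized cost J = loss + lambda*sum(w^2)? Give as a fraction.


L2 sq norm = sum(w^2) = 9. J = 17 + 3/5 * 9 = 112/5.

112/5


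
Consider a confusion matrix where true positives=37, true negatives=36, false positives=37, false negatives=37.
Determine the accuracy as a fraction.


Accuracy = (TP + TN) / (TP + TN + FP + FN) = (37 + 36) / 147 = 73/147.

73/147


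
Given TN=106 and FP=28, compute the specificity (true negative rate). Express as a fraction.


Specificity = TN / (TN + FP) = 106 / 134 = 53/67.

53/67


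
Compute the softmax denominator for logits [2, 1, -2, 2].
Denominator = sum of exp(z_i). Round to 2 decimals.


Denom = e^2=7.3891 + e^1=2.7183 + e^-2=0.1353 + e^2=7.3891. Sum = 17.6318, which rounds to 17.63.

17.63


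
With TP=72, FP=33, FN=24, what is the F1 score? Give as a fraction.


Precision = 72/105 = 24/35. Recall = 72/96 = 3/4. F1 = 2*P*R/(P+R) = 48/67.

48/67


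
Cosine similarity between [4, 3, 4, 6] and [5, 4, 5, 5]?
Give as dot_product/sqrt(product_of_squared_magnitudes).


dot = 82. |a|^2 = 77, |b|^2 = 91. cos = 82/sqrt(7007).

82/sqrt(7007)


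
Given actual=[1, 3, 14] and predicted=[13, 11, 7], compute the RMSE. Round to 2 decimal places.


MSE = 85.6667. RMSE = sqrt(85.6667) = 9.26.

9.26


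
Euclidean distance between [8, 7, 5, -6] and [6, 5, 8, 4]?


d = sqrt(sum of squared differences). (8-6)^2=4, (7-5)^2=4, (5-8)^2=9, (-6-4)^2=100. Sum = 117.

sqrt(117)


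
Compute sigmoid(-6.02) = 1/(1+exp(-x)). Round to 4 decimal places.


sigma(-6.02) = 1/(1+e^(6.02)) = 1/(1+411.578596) = 1/412.578596 = 0.0024.

0.0024


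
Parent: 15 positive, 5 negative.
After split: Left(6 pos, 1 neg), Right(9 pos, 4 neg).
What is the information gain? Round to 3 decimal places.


H(parent) = 0.8113. H(left) = 0.5917, H(right) = 0.8905. Weighted = (7/20)*0.5917 + (13/20)*0.8905 = 0.7859. IG = 0.8113 - 0.7859 = 0.0254, which rounds to 0.025.

0.025


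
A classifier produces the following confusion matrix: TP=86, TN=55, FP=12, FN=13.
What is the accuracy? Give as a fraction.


Accuracy = (TP + TN) / (TP + TN + FP + FN) = (86 + 55) / 166 = 141/166.

141/166


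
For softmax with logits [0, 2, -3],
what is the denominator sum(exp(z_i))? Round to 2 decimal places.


Denom = e^0=1.0000 + e^2=7.3891 + e^-3=0.0498. Sum = 8.4389, which rounds to 8.44.

8.44


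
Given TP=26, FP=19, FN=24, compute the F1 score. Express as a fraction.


Precision = 26/45 = 26/45. Recall = 26/50 = 13/25. F1 = 2*P*R/(P+R) = 52/95.

52/95


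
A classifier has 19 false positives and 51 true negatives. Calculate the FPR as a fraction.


FPR = FP / (FP + TN) = 19 / 70 = 19/70.

19/70


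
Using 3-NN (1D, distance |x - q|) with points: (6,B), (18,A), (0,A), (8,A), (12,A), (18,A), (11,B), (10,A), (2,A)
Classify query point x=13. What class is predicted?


Distances: |6-13|=7, |18-13|=5, |0-13|=13, |8-13|=5, |12-13|=1, |18-13|=5, |11-13|=2, |10-13|=3, |2-13|=11. 3 nearest: (12,A), (11,B), (10,A). Counts: {'A': 2, 'B': 1}. Majority class: A.

A


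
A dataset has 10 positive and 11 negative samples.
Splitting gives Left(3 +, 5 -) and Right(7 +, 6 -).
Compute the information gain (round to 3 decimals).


H(parent) = 0.9984. H(left) = 0.9544, H(right) = 0.9957. Weighted = (8/21)*0.9544 + (13/21)*0.9957 = 0.9800. IG = 0.9984 - 0.9800 = 0.0184, which rounds to 0.018.

0.018


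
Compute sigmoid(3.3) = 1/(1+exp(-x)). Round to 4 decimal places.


sigma(3.3) = 1/(1+e^(-3.3)) = 1/(1+0.036883) = 1/1.036883 = 0.9644.

0.9644


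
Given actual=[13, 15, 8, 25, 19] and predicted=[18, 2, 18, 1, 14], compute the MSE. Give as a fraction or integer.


MSE = (1/5) * ((13-18)^2=25 + (15-2)^2=169 + (8-18)^2=100 + (25-1)^2=576 + (19-14)^2=25). Sum = 895. MSE = 179.

179


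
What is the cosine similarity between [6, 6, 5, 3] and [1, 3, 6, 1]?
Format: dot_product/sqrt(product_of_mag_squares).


dot = 57. |a|^2 = 106, |b|^2 = 47. cos = 57/sqrt(4982).

57/sqrt(4982)


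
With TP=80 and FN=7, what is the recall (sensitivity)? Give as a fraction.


Recall = TP / (TP + FN) = 80 / 87 = 80/87.

80/87


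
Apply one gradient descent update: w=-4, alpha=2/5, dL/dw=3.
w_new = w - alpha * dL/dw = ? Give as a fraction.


w_new = -4 - 2/5 * 3 = -4 - 6/5 = -26/5.

-26/5


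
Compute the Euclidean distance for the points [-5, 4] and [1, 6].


d = sqrt(sum of squared differences). (-5-1)^2=36, (4-6)^2=4. Sum = 40.

sqrt(40)


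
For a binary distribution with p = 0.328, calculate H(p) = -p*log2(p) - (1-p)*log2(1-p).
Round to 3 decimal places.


H = -0.328*log2(0.328) - 0.672*log2(0.672) = 0.913.

0.913


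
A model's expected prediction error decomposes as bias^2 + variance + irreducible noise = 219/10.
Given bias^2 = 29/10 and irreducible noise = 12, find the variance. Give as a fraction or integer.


Total error = bias^2 + variance + irreducible noise. So variance = 219/10 - 29/10 - 12 = 7.

7


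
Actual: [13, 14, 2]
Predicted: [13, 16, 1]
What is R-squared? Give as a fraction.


Mean(y) = 29/3. SS_res = 5. SS_tot = 266/3. R^2 = 1 - 5/(266/3) = 251/266.

251/266


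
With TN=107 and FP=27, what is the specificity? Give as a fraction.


Specificity = TN / (TN + FP) = 107 / 134 = 107/134.

107/134


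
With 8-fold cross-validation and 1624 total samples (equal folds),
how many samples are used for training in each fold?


Each validation fold has 1624/8 = 203 samples. Training set = 1624 - 203 = 1421.

1421


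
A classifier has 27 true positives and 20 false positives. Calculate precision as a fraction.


Precision = TP / (TP + FP) = 27 / 47 = 27/47.

27/47


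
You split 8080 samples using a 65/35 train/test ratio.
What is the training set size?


Test set = 8080 * 35% = 2828. Training set = 8080 - 2828 = 5252.

5252


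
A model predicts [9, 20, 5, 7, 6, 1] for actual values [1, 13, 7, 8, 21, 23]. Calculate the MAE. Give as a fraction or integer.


MAE = (1/6) * (|1-9|=8 + |13-20|=7 + |7-5|=2 + |8-7|=1 + |21-6|=15 + |23-1|=22). Sum = 55. MAE = 55/6.

55/6


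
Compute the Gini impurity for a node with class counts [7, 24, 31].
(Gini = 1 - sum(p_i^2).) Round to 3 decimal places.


Total = 62. Proportions: 7/62, 24/62, 31/62. sum(p_i^2) = 0.4126. Gini = 1 - 0.4126 = 0.5874, which rounds to 0.587.

0.587


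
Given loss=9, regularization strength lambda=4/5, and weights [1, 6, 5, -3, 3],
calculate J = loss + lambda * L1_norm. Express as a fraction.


L1 norm = sum(|w|) = 18. J = 9 + 4/5 * 18 = 117/5.

117/5


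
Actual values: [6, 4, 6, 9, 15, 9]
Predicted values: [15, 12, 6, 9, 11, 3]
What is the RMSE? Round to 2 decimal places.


MSE = 32.8333. RMSE = sqrt(32.8333) = 5.73.

5.73


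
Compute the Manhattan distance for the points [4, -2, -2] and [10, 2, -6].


d = sum of absolute differences: |4-10|=6 + |-2-2|=4 + |-2--6|=4 = 14.

14


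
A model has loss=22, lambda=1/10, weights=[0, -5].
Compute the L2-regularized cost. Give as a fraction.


L2 sq norm = sum(w^2) = 25. J = 22 + 1/10 * 25 = 49/2.

49/2


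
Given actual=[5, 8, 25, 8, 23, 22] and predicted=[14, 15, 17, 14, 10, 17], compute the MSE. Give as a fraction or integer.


MSE = (1/6) * ((5-14)^2=81 + (8-15)^2=49 + (25-17)^2=64 + (8-14)^2=36 + (23-10)^2=169 + (22-17)^2=25). Sum = 424. MSE = 212/3.

212/3


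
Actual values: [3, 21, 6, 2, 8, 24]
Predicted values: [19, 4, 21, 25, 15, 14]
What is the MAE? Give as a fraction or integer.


MAE = (1/6) * (|3-19|=16 + |21-4|=17 + |6-21|=15 + |2-25|=23 + |8-15|=7 + |24-14|=10). Sum = 88. MAE = 44/3.

44/3


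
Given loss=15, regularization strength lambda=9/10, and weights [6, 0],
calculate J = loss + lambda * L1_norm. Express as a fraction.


L1 norm = sum(|w|) = 6. J = 15 + 9/10 * 6 = 102/5.

102/5


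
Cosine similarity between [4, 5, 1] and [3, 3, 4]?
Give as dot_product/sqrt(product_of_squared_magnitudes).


dot = 31. |a|^2 = 42, |b|^2 = 34. cos = 31/sqrt(1428).

31/sqrt(1428)


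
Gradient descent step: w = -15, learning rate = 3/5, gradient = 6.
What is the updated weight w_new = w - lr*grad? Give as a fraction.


w_new = -15 - 3/5 * 6 = -15 - 18/5 = -93/5.

-93/5


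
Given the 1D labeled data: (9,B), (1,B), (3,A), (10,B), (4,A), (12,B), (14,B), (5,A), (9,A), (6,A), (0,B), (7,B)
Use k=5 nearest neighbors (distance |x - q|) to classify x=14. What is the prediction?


Distances: |9-14|=5, |1-14|=13, |3-14|=11, |10-14|=4, |4-14|=10, |12-14|=2, |14-14|=0, |5-14|=9, |9-14|=5, |6-14|=8, |0-14|=14, |7-14|=7. 5 nearest: (14,B), (12,B), (10,B), (9,A), (9,B). Counts: {'B': 4, 'A': 1}. Majority class: B.

B


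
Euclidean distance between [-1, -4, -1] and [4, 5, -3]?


d = sqrt(sum of squared differences). (-1-4)^2=25, (-4-5)^2=81, (-1--3)^2=4. Sum = 110.

sqrt(110)


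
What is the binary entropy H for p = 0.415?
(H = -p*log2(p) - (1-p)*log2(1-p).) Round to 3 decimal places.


H = -0.415*log2(0.415) - 0.585*log2(0.585) = 0.979.

0.979


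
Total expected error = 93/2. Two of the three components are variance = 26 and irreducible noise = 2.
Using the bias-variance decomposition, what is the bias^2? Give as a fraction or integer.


Total error = bias^2 + variance + irreducible noise. So bias^2 = 93/2 - 26 - 2 = 37/2.

37/2


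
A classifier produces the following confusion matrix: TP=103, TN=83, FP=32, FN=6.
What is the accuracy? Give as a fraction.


Accuracy = (TP + TN) / (TP + TN + FP + FN) = (103 + 83) / 224 = 93/112.

93/112


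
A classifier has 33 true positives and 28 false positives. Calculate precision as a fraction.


Precision = TP / (TP + FP) = 33 / 61 = 33/61.

33/61


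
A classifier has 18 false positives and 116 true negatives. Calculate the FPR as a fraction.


FPR = FP / (FP + TN) = 18 / 134 = 9/67.

9/67


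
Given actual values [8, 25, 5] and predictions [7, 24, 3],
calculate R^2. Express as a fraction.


Mean(y) = 38/3. SS_res = 6. SS_tot = 698/3. R^2 = 1 - 6/(698/3) = 340/349.

340/349


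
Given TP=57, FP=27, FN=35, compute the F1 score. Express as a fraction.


Precision = 57/84 = 19/28. Recall = 57/92 = 57/92. F1 = 2*P*R/(P+R) = 57/88.

57/88


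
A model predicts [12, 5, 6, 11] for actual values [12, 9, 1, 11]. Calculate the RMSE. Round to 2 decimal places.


MSE = 10.2500. RMSE = sqrt(10.2500) = 3.20.

3.20


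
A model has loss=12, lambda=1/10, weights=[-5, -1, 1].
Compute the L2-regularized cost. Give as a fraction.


L2 sq norm = sum(w^2) = 27. J = 12 + 1/10 * 27 = 147/10.

147/10


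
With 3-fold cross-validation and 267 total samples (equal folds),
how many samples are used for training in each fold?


Each validation fold has 267/3 = 89 samples. Training set = 267 - 89 = 178.

178


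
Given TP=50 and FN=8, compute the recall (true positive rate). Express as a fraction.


Recall = TP / (TP + FN) = 50 / 58 = 25/29.

25/29


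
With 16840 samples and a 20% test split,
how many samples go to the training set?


Test set = 16840 * 20% = 3368. Training set = 16840 - 3368 = 13472.

13472


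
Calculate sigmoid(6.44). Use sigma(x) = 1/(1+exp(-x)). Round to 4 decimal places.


sigma(6.44) = 1/(1+e^(-6.44)) = 1/(1+0.001596) = 1/1.001596 = 0.9984.

0.9984


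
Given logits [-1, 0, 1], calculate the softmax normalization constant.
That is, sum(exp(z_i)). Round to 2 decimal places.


Denom = e^-1=0.3679 + e^0=1.0000 + e^1=2.7183. Sum = 4.0862, which rounds to 4.09.

4.09


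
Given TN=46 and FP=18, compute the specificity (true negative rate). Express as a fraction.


Specificity = TN / (TN + FP) = 46 / 64 = 23/32.

23/32


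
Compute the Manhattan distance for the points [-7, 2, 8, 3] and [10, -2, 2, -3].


d = sum of absolute differences: |-7-10|=17 + |2--2|=4 + |8-2|=6 + |3--3|=6 = 33.

33


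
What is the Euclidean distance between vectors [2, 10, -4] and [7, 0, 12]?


d = sqrt(sum of squared differences). (2-7)^2=25, (10-0)^2=100, (-4-12)^2=256. Sum = 381.

sqrt(381)


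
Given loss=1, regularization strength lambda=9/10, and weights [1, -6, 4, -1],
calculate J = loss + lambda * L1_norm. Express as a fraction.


L1 norm = sum(|w|) = 12. J = 1 + 9/10 * 12 = 59/5.

59/5


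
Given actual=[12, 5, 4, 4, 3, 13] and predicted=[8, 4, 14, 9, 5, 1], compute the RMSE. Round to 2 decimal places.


MSE = 48.3333. RMSE = sqrt(48.3333) = 6.95.

6.95


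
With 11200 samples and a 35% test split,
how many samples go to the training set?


Test set = 11200 * 35% = 3920. Training set = 11200 - 3920 = 7280.

7280


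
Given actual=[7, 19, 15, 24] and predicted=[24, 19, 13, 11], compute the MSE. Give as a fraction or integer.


MSE = (1/4) * ((7-24)^2=289 + (19-19)^2=0 + (15-13)^2=4 + (24-11)^2=169). Sum = 462. MSE = 231/2.

231/2


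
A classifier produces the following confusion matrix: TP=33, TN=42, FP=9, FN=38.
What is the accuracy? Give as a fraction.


Accuracy = (TP + TN) / (TP + TN + FP + FN) = (33 + 42) / 122 = 75/122.

75/122


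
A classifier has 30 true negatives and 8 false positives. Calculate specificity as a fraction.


Specificity = TN / (TN + FP) = 30 / 38 = 15/19.

15/19


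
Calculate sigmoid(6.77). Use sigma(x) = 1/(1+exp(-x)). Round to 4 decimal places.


sigma(6.77) = 1/(1+e^(-6.77)) = 1/(1+0.001148) = 1/1.001148 = 0.9989.

0.9989


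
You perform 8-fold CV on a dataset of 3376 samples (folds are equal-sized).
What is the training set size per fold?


Each validation fold has 3376/8 = 422 samples. Training set = 3376 - 422 = 2954.

2954


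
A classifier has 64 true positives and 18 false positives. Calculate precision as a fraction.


Precision = TP / (TP + FP) = 64 / 82 = 32/41.

32/41


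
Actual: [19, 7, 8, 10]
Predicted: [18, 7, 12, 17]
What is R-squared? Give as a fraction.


Mean(y) = 11. SS_res = 66. SS_tot = 90. R^2 = 1 - 66/(90) = 4/15.

4/15


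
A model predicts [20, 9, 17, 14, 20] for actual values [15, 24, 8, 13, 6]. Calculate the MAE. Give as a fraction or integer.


MAE = (1/5) * (|15-20|=5 + |24-9|=15 + |8-17|=9 + |13-14|=1 + |6-20|=14). Sum = 44. MAE = 44/5.

44/5


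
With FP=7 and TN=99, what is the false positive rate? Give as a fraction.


FPR = FP / (FP + TN) = 7 / 106 = 7/106.

7/106


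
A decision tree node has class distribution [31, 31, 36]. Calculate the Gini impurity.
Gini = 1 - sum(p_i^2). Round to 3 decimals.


Total = 98. Proportions: 31/98, 31/98, 36/98. sum(p_i^2) = 0.3351. Gini = 1 - 0.3351 = 0.6649, which rounds to 0.665.

0.665


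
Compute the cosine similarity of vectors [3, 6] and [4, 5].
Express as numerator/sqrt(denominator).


dot = 42. |a|^2 = 45, |b|^2 = 41. cos = 42/sqrt(1845).

42/sqrt(1845)


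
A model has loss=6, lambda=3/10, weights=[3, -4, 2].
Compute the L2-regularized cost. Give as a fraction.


L2 sq norm = sum(w^2) = 29. J = 6 + 3/10 * 29 = 147/10.

147/10


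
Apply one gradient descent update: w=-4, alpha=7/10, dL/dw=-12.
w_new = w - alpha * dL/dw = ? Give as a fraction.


w_new = -4 - 7/10 * -12 = -4 - -42/5 = 22/5.

22/5


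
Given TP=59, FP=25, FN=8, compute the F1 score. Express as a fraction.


Precision = 59/84 = 59/84. Recall = 59/67 = 59/67. F1 = 2*P*R/(P+R) = 118/151.

118/151


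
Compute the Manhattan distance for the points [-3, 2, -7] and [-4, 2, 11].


d = sum of absolute differences: |-3--4|=1 + |2-2|=0 + |-7-11|=18 = 19.

19


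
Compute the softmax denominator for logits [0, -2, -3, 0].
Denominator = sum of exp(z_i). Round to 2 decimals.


Denom = e^0=1.0000 + e^-2=0.1353 + e^-3=0.0498 + e^0=1.0000. Sum = 2.1851, which rounds to 2.19.

2.19


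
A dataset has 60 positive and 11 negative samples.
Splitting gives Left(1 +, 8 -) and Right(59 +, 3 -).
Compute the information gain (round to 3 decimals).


H(parent) = 0.6220. H(left) = 0.5033, H(right) = 0.2795. Weighted = (9/71)*0.5033 + (62/71)*0.2795 = 0.3079. IG = 0.6220 - 0.3079 = 0.3141, which rounds to 0.314.

0.314


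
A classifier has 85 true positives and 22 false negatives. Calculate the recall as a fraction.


Recall = TP / (TP + FN) = 85 / 107 = 85/107.

85/107


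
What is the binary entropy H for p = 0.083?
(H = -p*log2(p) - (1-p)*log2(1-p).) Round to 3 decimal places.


H = -0.083*log2(0.083) - 0.917*log2(0.917) = 0.413.

0.413


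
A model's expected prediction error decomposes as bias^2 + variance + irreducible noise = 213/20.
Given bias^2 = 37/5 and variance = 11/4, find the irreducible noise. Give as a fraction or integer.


Total error = bias^2 + variance + irreducible noise. So irreducible noise = 213/20 - 37/5 - 11/4 = 1/2.

1/2


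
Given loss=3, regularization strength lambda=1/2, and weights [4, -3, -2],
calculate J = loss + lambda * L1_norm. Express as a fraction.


L1 norm = sum(|w|) = 9. J = 3 + 1/2 * 9 = 15/2.

15/2


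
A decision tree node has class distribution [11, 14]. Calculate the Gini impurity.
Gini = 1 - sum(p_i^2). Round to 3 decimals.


Total = 25. Proportions: 11/25, 14/25. sum(p_i^2) = 0.5072. Gini = 1 - 0.5072 = 0.4928, which rounds to 0.493.

0.493


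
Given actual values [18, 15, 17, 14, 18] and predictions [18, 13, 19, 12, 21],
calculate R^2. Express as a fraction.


Mean(y) = 82/5. SS_res = 21. SS_tot = 66/5. R^2 = 1 - 21/(66/5) = -13/22.

-13/22


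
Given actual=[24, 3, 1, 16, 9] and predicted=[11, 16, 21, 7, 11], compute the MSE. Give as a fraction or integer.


MSE = (1/5) * ((24-11)^2=169 + (3-16)^2=169 + (1-21)^2=400 + (16-7)^2=81 + (9-11)^2=4). Sum = 823. MSE = 823/5.

823/5


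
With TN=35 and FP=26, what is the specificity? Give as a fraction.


Specificity = TN / (TN + FP) = 35 / 61 = 35/61.

35/61


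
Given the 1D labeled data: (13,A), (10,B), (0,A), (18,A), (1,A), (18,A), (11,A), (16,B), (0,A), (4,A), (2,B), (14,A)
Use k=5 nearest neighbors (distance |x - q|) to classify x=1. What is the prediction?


Distances: |13-1|=12, |10-1|=9, |0-1|=1, |18-1|=17, |1-1|=0, |18-1|=17, |11-1|=10, |16-1|=15, |0-1|=1, |4-1|=3, |2-1|=1, |14-1|=13. 5 nearest: (1,A), (0,A), (0,A), (2,B), (4,A). Counts: {'A': 4, 'B': 1}. Majority class: A.

A


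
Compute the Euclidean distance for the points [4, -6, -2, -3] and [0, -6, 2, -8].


d = sqrt(sum of squared differences). (4-0)^2=16, (-6--6)^2=0, (-2-2)^2=16, (-3--8)^2=25. Sum = 57.

sqrt(57)


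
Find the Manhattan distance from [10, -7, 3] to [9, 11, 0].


d = sum of absolute differences: |10-9|=1 + |-7-11|=18 + |3-0|=3 = 22.

22


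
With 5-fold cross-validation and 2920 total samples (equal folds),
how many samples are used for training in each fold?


Each validation fold has 2920/5 = 584 samples. Training set = 2920 - 584 = 2336.

2336


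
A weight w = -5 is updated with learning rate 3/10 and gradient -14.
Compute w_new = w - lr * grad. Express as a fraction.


w_new = -5 - 3/10 * -14 = -5 - -21/5 = -4/5.

-4/5


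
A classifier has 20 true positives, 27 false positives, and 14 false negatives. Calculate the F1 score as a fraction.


Precision = 20/47 = 20/47. Recall = 20/34 = 10/17. F1 = 2*P*R/(P+R) = 40/81.

40/81


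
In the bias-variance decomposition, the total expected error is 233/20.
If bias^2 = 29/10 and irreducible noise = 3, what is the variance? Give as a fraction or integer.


Total error = bias^2 + variance + irreducible noise. So variance = 233/20 - 29/10 - 3 = 23/4.

23/4


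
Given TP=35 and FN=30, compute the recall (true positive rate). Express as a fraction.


Recall = TP / (TP + FN) = 35 / 65 = 7/13.

7/13


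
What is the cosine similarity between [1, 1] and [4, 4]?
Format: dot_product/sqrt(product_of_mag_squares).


dot = 8. |a|^2 = 2, |b|^2 = 32. cos = 8/sqrt(64).

8/sqrt(64)


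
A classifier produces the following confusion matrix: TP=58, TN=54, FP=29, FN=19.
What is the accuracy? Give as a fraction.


Accuracy = (TP + TN) / (TP + TN + FP + FN) = (58 + 54) / 160 = 7/10.

7/10


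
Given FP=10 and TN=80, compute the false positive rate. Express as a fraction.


FPR = FP / (FP + TN) = 10 / 90 = 1/9.

1/9


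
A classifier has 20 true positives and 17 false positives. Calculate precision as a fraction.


Precision = TP / (TP + FP) = 20 / 37 = 20/37.

20/37


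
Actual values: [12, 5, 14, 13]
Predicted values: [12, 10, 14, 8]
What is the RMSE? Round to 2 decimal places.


MSE = 12.5000. RMSE = sqrt(12.5000) = 3.54.

3.54


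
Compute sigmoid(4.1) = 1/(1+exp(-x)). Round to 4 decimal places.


sigma(4.1) = 1/(1+e^(-4.1)) = 1/(1+0.016573) = 1/1.016573 = 0.9837.

0.9837


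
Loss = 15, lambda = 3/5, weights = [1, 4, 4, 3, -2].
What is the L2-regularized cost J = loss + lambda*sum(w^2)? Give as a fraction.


L2 sq norm = sum(w^2) = 46. J = 15 + 3/5 * 46 = 213/5.

213/5


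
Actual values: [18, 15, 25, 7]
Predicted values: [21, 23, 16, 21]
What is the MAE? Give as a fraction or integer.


MAE = (1/4) * (|18-21|=3 + |15-23|=8 + |25-16|=9 + |7-21|=14). Sum = 34. MAE = 17/2.

17/2


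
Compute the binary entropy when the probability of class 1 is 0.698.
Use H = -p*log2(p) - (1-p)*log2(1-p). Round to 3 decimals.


H = -0.698*log2(0.698) - 0.302*log2(0.302) = 0.884.

0.884


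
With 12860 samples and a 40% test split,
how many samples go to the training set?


Test set = 12860 * 40% = 5144. Training set = 12860 - 5144 = 7716.

7716


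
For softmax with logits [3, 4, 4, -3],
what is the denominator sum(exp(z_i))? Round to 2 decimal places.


Denom = e^3=20.0855 + e^4=54.5982 + e^4=54.5982 + e^-3=0.0498. Sum = 129.3317, which rounds to 129.33.

129.33


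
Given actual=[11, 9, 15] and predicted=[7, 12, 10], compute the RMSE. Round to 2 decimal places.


MSE = 16.6667. RMSE = sqrt(16.6667) = 4.08.

4.08


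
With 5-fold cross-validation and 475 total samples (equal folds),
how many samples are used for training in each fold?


Each validation fold has 475/5 = 95 samples. Training set = 475 - 95 = 380.

380


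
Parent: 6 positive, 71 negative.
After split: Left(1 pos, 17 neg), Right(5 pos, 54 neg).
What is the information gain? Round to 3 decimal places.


H(parent) = 0.3948. H(left) = 0.3095, H(right) = 0.4187. Weighted = (18/77)*0.3095 + (59/77)*0.4187 = 0.3932. IG = 0.3948 - 0.3932 = 0.0016, which rounds to 0.002.

0.002


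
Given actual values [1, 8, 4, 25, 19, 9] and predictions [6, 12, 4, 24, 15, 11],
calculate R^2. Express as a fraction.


Mean(y) = 11. SS_res = 62. SS_tot = 422. R^2 = 1 - 62/(422) = 180/211.

180/211


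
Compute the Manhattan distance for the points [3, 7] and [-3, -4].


d = sum of absolute differences: |3--3|=6 + |7--4|=11 = 17.

17


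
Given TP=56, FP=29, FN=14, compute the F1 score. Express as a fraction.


Precision = 56/85 = 56/85. Recall = 56/70 = 4/5. F1 = 2*P*R/(P+R) = 112/155.

112/155


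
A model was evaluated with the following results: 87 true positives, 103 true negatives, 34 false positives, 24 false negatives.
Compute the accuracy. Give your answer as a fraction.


Accuracy = (TP + TN) / (TP + TN + FP + FN) = (87 + 103) / 248 = 95/124.

95/124


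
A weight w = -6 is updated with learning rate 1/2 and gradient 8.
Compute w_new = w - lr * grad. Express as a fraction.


w_new = -6 - 1/2 * 8 = -6 - 4 = -10.

-10


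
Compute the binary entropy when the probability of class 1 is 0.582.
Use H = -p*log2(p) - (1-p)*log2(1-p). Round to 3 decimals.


H = -0.582*log2(0.582) - 0.418*log2(0.418) = 0.981.

0.981


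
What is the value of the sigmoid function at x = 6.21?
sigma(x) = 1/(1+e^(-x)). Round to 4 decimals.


sigma(6.21) = 1/(1+e^(-6.21)) = 1/(1+0.002009) = 1/1.002009 = 0.9980.

0.9980


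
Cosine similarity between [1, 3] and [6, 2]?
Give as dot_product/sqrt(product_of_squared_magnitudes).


dot = 12. |a|^2 = 10, |b|^2 = 40. cos = 12/sqrt(400).

12/sqrt(400)


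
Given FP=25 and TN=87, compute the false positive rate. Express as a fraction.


FPR = FP / (FP + TN) = 25 / 112 = 25/112.

25/112


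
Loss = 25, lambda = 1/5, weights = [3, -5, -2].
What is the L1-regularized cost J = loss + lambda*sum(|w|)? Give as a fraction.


L1 norm = sum(|w|) = 10. J = 25 + 1/5 * 10 = 27.

27


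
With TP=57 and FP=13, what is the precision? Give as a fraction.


Precision = TP / (TP + FP) = 57 / 70 = 57/70.

57/70


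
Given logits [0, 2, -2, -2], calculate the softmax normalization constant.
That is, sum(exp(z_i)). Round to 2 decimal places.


Denom = e^0=1.0000 + e^2=7.3891 + e^-2=0.1353 + e^-2=0.1353. Sum = 8.6597, which rounds to 8.66.

8.66


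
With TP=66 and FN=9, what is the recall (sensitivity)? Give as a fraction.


Recall = TP / (TP + FN) = 66 / 75 = 22/25.

22/25


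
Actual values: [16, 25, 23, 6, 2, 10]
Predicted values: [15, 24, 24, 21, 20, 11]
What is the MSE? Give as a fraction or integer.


MSE = (1/6) * ((16-15)^2=1 + (25-24)^2=1 + (23-24)^2=1 + (6-21)^2=225 + (2-20)^2=324 + (10-11)^2=1). Sum = 553. MSE = 553/6.

553/6


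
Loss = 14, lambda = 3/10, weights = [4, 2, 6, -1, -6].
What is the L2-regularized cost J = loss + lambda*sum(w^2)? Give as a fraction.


L2 sq norm = sum(w^2) = 93. J = 14 + 3/10 * 93 = 419/10.

419/10


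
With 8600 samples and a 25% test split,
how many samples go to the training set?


Test set = 8600 * 25% = 2150. Training set = 8600 - 2150 = 6450.

6450


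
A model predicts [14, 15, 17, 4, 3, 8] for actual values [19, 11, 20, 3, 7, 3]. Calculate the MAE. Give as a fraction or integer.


MAE = (1/6) * (|19-14|=5 + |11-15|=4 + |20-17|=3 + |3-4|=1 + |7-3|=4 + |3-8|=5). Sum = 22. MAE = 11/3.

11/3


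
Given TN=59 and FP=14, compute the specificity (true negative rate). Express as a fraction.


Specificity = TN / (TN + FP) = 59 / 73 = 59/73.

59/73


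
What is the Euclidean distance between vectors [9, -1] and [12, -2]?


d = sqrt(sum of squared differences). (9-12)^2=9, (-1--2)^2=1. Sum = 10.

sqrt(10)


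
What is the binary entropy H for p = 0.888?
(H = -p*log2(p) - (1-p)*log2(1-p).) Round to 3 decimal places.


H = -0.888*log2(0.888) - 0.112*log2(0.112) = 0.506.

0.506


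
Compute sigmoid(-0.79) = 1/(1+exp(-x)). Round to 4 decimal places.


sigma(-0.79) = 1/(1+e^(0.79)) = 1/(1+2.203396) = 1/3.203396 = 0.3122.

0.3122


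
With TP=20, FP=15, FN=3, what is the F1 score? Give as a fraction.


Precision = 20/35 = 4/7. Recall = 20/23 = 20/23. F1 = 2*P*R/(P+R) = 20/29.

20/29


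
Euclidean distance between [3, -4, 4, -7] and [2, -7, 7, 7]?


d = sqrt(sum of squared differences). (3-2)^2=1, (-4--7)^2=9, (4-7)^2=9, (-7-7)^2=196. Sum = 215.

sqrt(215)


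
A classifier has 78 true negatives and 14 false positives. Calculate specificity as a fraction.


Specificity = TN / (TN + FP) = 78 / 92 = 39/46.

39/46


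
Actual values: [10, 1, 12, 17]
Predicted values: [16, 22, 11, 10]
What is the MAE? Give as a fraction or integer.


MAE = (1/4) * (|10-16|=6 + |1-22|=21 + |12-11|=1 + |17-10|=7). Sum = 35. MAE = 35/4.

35/4


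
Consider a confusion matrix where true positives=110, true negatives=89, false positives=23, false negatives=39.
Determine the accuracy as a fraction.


Accuracy = (TP + TN) / (TP + TN + FP + FN) = (110 + 89) / 261 = 199/261.

199/261


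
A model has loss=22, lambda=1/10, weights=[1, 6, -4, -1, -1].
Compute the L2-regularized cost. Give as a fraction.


L2 sq norm = sum(w^2) = 55. J = 22 + 1/10 * 55 = 55/2.

55/2


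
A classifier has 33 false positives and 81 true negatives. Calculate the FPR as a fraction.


FPR = FP / (FP + TN) = 33 / 114 = 11/38.

11/38


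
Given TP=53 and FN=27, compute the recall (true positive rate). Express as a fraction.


Recall = TP / (TP + FN) = 53 / 80 = 53/80.

53/80


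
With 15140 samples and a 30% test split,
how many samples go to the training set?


Test set = 15140 * 30% = 4542. Training set = 15140 - 4542 = 10598.

10598


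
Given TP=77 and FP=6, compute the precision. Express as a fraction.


Precision = TP / (TP + FP) = 77 / 83 = 77/83.

77/83


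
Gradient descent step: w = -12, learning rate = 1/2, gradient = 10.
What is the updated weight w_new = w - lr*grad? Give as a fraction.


w_new = -12 - 1/2 * 10 = -12 - 5 = -17.

-17


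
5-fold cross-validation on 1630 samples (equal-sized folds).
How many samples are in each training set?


Each validation fold has 1630/5 = 326 samples. Training set = 1630 - 326 = 1304.

1304


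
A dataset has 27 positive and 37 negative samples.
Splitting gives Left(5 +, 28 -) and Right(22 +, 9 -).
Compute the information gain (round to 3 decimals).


H(parent) = 0.9823. H(left) = 0.6136, H(right) = 0.8691. Weighted = (33/64)*0.6136 + (31/64)*0.8691 = 0.7374. IG = 0.9823 - 0.7374 = 0.2449, which rounds to 0.245.

0.245


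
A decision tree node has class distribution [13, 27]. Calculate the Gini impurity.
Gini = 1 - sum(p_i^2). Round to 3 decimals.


Total = 40. Proportions: 13/40, 27/40. sum(p_i^2) = 0.5613. Gini = 1 - 0.5613 = 0.4387, which rounds to 0.439.

0.439


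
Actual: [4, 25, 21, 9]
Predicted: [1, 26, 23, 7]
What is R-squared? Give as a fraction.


Mean(y) = 59/4. SS_res = 18. SS_tot = 1171/4. R^2 = 1 - 18/(1171/4) = 1099/1171.

1099/1171


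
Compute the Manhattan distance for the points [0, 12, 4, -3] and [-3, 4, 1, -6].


d = sum of absolute differences: |0--3|=3 + |12-4|=8 + |4-1|=3 + |-3--6|=3 = 17.

17


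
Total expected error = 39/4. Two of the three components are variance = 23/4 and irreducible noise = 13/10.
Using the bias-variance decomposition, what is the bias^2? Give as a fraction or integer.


Total error = bias^2 + variance + irreducible noise. So bias^2 = 39/4 - 23/4 - 13/10 = 27/10.

27/10


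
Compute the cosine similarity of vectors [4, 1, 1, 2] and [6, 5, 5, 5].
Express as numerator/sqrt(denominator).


dot = 44. |a|^2 = 22, |b|^2 = 111. cos = 44/sqrt(2442).

44/sqrt(2442)


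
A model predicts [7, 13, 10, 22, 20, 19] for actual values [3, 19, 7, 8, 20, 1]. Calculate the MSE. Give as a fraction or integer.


MSE = (1/6) * ((3-7)^2=16 + (19-13)^2=36 + (7-10)^2=9 + (8-22)^2=196 + (20-20)^2=0 + (1-19)^2=324). Sum = 581. MSE = 581/6.

581/6


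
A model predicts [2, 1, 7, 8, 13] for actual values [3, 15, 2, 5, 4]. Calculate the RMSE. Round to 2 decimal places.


MSE = 62.4000. RMSE = sqrt(62.4000) = 7.90.

7.90


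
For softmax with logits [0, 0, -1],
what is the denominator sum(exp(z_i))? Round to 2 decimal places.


Denom = e^0=1.0000 + e^0=1.0000 + e^-1=0.3679. Sum = 2.3679, which rounds to 2.37.

2.37


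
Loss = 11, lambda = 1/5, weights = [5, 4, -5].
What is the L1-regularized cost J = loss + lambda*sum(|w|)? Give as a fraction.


L1 norm = sum(|w|) = 14. J = 11 + 1/5 * 14 = 69/5.

69/5


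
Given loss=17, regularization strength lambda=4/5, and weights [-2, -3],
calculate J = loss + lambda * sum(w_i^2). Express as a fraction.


L2 sq norm = sum(w^2) = 13. J = 17 + 4/5 * 13 = 137/5.

137/5


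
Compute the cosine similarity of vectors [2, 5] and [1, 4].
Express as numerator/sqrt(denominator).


dot = 22. |a|^2 = 29, |b|^2 = 17. cos = 22/sqrt(493).

22/sqrt(493)


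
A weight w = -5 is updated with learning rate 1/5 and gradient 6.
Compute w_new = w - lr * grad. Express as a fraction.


w_new = -5 - 1/5 * 6 = -5 - 6/5 = -31/5.

-31/5


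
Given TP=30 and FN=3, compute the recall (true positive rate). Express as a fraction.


Recall = TP / (TP + FN) = 30 / 33 = 10/11.

10/11


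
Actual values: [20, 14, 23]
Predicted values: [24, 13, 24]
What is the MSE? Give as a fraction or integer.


MSE = (1/3) * ((20-24)^2=16 + (14-13)^2=1 + (23-24)^2=1). Sum = 18. MSE = 6.

6


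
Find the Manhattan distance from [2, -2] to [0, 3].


d = sum of absolute differences: |2-0|=2 + |-2-3|=5 = 7.

7


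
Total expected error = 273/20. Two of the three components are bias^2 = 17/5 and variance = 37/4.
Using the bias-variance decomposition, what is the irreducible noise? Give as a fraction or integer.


Total error = bias^2 + variance + irreducible noise. So irreducible noise = 273/20 - 17/5 - 37/4 = 1.

1


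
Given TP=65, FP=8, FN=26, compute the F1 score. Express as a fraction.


Precision = 65/73 = 65/73. Recall = 65/91 = 5/7. F1 = 2*P*R/(P+R) = 65/82.

65/82


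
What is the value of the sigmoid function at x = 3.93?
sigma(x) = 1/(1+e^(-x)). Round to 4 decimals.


sigma(3.93) = 1/(1+e^(-3.93)) = 1/(1+0.019644) = 1/1.019644 = 0.9807.

0.9807


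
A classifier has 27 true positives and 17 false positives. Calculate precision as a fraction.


Precision = TP / (TP + FP) = 27 / 44 = 27/44.

27/44


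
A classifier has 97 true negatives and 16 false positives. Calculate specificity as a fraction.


Specificity = TN / (TN + FP) = 97 / 113 = 97/113.

97/113


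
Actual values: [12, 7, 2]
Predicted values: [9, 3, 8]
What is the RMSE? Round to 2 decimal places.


MSE = 20.3333. RMSE = sqrt(20.3333) = 4.51.

4.51


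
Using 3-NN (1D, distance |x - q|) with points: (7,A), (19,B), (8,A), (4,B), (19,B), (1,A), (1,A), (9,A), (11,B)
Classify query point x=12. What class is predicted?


Distances: |7-12|=5, |19-12|=7, |8-12|=4, |4-12|=8, |19-12|=7, |1-12|=11, |1-12|=11, |9-12|=3, |11-12|=1. 3 nearest: (11,B), (9,A), (8,A). Counts: {'B': 1, 'A': 2}. Majority class: A.

A


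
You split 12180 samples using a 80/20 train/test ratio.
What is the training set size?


Test set = 12180 * 20% = 2436. Training set = 12180 - 2436 = 9744.

9744


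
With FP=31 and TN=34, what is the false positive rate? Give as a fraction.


FPR = FP / (FP + TN) = 31 / 65 = 31/65.

31/65


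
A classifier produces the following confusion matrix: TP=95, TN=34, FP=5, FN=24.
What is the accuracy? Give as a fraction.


Accuracy = (TP + TN) / (TP + TN + FP + FN) = (95 + 34) / 158 = 129/158.

129/158


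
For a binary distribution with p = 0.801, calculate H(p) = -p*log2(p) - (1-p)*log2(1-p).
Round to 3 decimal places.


H = -0.801*log2(0.801) - 0.199*log2(0.199) = 0.720.

0.720


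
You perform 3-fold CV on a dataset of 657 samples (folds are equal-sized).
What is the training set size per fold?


Each validation fold has 657/3 = 219 samples. Training set = 657 - 219 = 438.

438


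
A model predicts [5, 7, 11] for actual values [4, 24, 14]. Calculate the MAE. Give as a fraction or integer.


MAE = (1/3) * (|4-5|=1 + |24-7|=17 + |14-11|=3). Sum = 21. MAE = 7.

7


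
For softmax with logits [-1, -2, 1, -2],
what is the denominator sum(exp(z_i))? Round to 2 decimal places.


Denom = e^-1=0.3679 + e^-2=0.1353 + e^1=2.7183 + e^-2=0.1353. Sum = 3.3568, which rounds to 3.36.

3.36


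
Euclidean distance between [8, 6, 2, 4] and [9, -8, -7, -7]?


d = sqrt(sum of squared differences). (8-9)^2=1, (6--8)^2=196, (2--7)^2=81, (4--7)^2=121. Sum = 399.

sqrt(399)


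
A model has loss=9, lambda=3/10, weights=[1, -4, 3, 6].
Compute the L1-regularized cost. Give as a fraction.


L1 norm = sum(|w|) = 14. J = 9 + 3/10 * 14 = 66/5.

66/5
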